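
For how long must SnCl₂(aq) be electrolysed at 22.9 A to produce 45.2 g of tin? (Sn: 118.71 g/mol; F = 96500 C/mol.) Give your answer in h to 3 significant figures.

0.891 h

n(Sn) = 45.2 / 118.71 = 0.3808 mol
Sn²⁺ + 2e⁻ → Sn, so n(e⁻) = 2 × 0.3808 = 0.7616 mol
Q = 0.7616 × 96500 = 73490 C
t = Q / I = 73490 / 22.9 = 3209 s = 0.891 h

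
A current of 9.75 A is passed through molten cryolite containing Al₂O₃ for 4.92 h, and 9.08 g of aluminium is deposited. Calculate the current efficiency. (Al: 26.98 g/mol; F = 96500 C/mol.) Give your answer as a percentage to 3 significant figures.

Q = 9.75 × 17712 = 1.727×10^5 C
n(e⁻) = 1.727×10^5 / 96500 = 1.790 mol
Al³⁺ + 3e⁻ → Al, so theoretical n(Al) = 0.5967 mol → 16.10 g
Efficiency = 9.08 / 16.10 = 0.5640 = 56.4%

56.4%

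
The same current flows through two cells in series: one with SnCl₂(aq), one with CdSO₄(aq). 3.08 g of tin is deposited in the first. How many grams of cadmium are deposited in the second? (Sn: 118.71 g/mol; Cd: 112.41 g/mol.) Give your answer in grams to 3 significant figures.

2.92 g

n(Sn) = 3.08 / 118.71 = 0.02595 mol
Sn²⁺ + 2e⁻ → Sn, so n(e⁻) = 2 × 0.02595 = 0.05190 mol
Same current for the same time ⇒ same n(e⁻) = 0.05190 mol in both cells.
Cd²⁺ + 2e⁻ → Cd, so n(Cd) = 0.05190 / 2 = 0.02595 mol
m(Cd) = 0.02595 × 112.41 = 2.92 g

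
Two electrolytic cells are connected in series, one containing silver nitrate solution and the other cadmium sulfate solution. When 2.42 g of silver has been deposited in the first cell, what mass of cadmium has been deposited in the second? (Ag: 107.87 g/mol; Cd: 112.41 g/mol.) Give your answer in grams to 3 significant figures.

1.26 g

n(Ag) = 2.42 / 107.87 = 0.02243 mol
Ag⁺ + e⁻ → Ag, so n(e⁻) = 0.02243 mol
Same current for the same time ⇒ same n(e⁻) = 0.02243 mol in both cells.
Cd²⁺ + 2e⁻ → Cd, so n(Cd) = 0.02243 / 2 = 0.01122 mol
m(Cd) = 0.01122 × 112.41 = 1.26 g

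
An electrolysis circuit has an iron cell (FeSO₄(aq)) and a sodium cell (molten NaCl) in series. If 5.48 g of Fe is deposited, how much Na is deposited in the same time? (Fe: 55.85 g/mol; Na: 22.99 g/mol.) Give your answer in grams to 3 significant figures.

4.51 g

n(Fe) = 5.48 / 55.85 = 0.09812 mol
Fe²⁺ + 2e⁻ → Fe, so n(e⁻) = 2 × 0.09812 = 0.1962 mol
Since the cells are in series, n(e⁻) in the Na cell is also 0.1962 mol.
Na⁺ + e⁻ → Na, so n(Na) = 0.1962 mol
m(Na) = 0.1962 × 22.99 = 4.51 g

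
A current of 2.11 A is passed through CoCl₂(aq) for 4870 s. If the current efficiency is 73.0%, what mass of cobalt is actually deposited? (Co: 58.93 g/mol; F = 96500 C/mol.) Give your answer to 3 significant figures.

Q = 2.11 × 4870 = 10280 C
n(e⁻) = 10280 / 96500 = 0.1065 mol
Co²⁺ + 2e⁻ → Co, so theoretical m(Co) = 0.05325 × 58.93 = 3.138 g
Actual mass = 73.0% × 3.138 = 2.29 g

2.29 g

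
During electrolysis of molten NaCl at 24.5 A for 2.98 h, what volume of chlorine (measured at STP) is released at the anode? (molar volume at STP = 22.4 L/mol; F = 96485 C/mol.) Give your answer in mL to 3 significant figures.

30500 mL

Charge passed = 24.5 × 10728 = 2.628×10^5 C
n(e⁻) = Q/F = 2.628×10^5/96485 = 2.724 mol
2Cl⁻ → Cl₂ + 2e⁻, so n(Cl₂) = 2.724 / 2 = 1.362 mol
V = 1.362 × 22.4 = 30.51 L
= 30500 mL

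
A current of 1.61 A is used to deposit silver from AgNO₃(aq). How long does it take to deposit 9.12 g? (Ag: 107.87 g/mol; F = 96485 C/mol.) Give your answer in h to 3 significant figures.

1.41 h

n(Ag) = 9.12 / 107.87 = 0.08455 mol
Ag⁺ + e⁻ → Ag, so n(e⁻) = 0.08455 mol
Q = 0.08455 × 96485 = 8158 C
t = Q / I = 8158 / 1.61 = 5067 s = 1.41 h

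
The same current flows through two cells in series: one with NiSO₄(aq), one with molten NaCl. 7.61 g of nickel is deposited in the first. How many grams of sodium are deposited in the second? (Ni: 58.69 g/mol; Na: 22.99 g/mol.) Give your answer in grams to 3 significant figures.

n(Ni) = 7.61 / 58.69 = 0.1297 mol
Ni²⁺ + 2e⁻ → Ni, so n(e⁻) = 2 × 0.1297 = 0.2594 mol
In series, the same 0.2594 mol of electrons flows through the second cell.
Na⁺ + e⁻ → Na, so n(Na) = 0.2594 mol
m(Na) = 0.2594 × 22.99 = 5.96 g

5.96 g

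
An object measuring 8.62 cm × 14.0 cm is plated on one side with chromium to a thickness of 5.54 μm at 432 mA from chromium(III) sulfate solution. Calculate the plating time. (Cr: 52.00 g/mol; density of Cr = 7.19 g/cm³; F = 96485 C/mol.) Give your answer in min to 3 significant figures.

Plated area = 8.62 × 14.0 = 120.7 cm²
Volume = 120.7 × 5.54×10⁻⁴ cm = 0.06687 cm³
m(Cr) = 0.06687 × 7.19 = 0.4808 g
n(Cr) = 0.4808 / 52.00 = 0.009246 mol; n(e⁻) = 3 × 0.009246 = 0.02774 mol
Q = 0.02774 × 96485 = 2676 C
t = 2676 / 0.432 = 6194 s = 103 min

103 min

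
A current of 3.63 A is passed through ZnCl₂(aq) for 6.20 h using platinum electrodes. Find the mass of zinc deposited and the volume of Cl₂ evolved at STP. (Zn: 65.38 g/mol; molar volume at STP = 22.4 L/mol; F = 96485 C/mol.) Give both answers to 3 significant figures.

27.5 g Zn; 9.41 L Cl₂

Q = 3.63 × 22320 = 81020 C; n(e⁻) = 81020 / 96485 = 0.8397 mol
Cathode: Zn²⁺ + 2e⁻ → Zn → n(Zn) = 0.8397/2 = 0.4199 mol → 27.5 g
Anode: 2Cl⁻ → Cl₂ + 2e⁻ → n(Cl₂) = 0.8397/2 = 0.4199 mol → 9.41 L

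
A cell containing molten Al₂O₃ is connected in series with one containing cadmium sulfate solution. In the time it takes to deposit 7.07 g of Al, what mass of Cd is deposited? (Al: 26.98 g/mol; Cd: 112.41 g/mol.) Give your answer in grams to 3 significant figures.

n(Al) = 7.07 / 26.98 = 0.2620 mol
Al³⁺ + 3e⁻ → Al, so n(e⁻) = 3 × 0.2620 = 0.7860 mol
Same current for the same time ⇒ same n(e⁻) = 0.7860 mol in both cells.
Cd²⁺ + 2e⁻ → Cd, so n(Cd) = 0.7860 / 2 = 0.3930 mol
m(Cd) = 0.3930 × 112.41 = 44.2 g

44.2 g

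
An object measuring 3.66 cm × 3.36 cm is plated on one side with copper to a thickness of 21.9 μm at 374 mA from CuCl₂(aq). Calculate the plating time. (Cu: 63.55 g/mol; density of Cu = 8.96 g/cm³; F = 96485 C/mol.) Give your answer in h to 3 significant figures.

0.544 h

Plated area = 3.66 × 3.36 = 12.30 cm²
Volume = 12.30 × 21.9×10⁻⁴ cm = 0.02694 cm³
m(Cu) = 0.02694 × 8.96 = 0.2414 g
n(Cu) = 0.2414 / 63.55 = 0.003799 mol; n(e⁻) = 2 × 0.003799 = 0.007598 mol
Q = 0.007598 × 96485 = 733.1 C
t = 733.1 / 0.374 = 1960 s = 0.544 h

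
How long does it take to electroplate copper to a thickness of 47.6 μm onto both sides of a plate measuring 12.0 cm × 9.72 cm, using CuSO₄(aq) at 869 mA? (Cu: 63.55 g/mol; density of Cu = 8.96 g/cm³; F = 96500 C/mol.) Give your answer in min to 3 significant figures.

Plated area = 2 × 12.0 × 9.72 = 233.3 cm²
Volume = 233.3 × 47.6×10⁻⁴ cm = 1.111 cm³
m(Cu) = 1.111 × 8.96 = 9.955 g
n(Cu) = 9.955 / 63.55 = 0.1566 mol; n(e⁻) = 2 × 0.1566 = 0.3132 mol
Q = 0.3132 × 96500 = 30220 C
t = 30220 / 0.869 = 34780 s = 580 min

580 min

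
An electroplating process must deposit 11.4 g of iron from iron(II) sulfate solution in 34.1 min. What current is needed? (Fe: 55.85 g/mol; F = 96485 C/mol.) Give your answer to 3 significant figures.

19.3 A

n(Fe) = 11.4 / 55.85 = 0.2041 mol
Fe²⁺ + 2e⁻ → Fe, so n(e⁻) = 2 × 0.2041 = 0.4082 mol
Q = 0.4082 × 96485 = 39390 C
I = Q / t = 39390 / 2046 s = 19.3 A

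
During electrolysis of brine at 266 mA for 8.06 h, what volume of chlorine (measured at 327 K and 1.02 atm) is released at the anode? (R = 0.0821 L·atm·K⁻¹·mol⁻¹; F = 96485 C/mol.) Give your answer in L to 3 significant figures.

Q = It = 0.266 × 29016 = 7718 C
n(e⁻) = 7718 / 96485 = 0.07999 mol
2Cl⁻ → Cl₂ + 2e⁻, so n(Cl₂) = 0.07999 / 2 = 0.04000 mol
V = nRT/P = 0.04000 × 0.0821 × 327 / 1.02 = 1.053 L

1.05 L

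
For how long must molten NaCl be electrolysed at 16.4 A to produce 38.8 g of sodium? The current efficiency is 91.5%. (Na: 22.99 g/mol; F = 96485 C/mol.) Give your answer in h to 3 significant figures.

n(Na) = 38.8 / 22.99 = 1.688 mol
Na⁺ + e⁻ → Na, so n(e⁻) = 1.688 mol
Q = 1.688 × 96485 / 0.915 = 1.780×10^5 C
t = Q / I = 1.780×10^5 / 16.4 = 10850 s = 3.01 h

3.01 h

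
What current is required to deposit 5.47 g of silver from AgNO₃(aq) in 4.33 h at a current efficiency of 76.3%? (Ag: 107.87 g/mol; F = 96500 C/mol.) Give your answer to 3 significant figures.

n(Ag) = 5.47 / 107.87 = 0.05071 mol
Ag⁺ + e⁻ → Ag, so n(e⁻) = 0.05071 mol
Q = 0.05071 × 96500 / 0.763 = 6414 C
I = Q / t = 6414 / 15588 s = 0.411 A

0.411 A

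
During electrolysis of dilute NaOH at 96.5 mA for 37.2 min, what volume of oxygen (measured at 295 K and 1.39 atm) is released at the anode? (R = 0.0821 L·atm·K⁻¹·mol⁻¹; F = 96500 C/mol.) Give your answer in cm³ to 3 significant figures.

Charge passed = 0.0965 × 2232 = 215.4 C
n(e⁻) = Q/F = 215.4/96500 = 0.002232 mol
2H₂O → O₂ + 4H⁺ + 4e⁻, so n(O₂) = 0.002232 / 4 = 5.580×10^-4 mol
V = nRT/P = 5.580×10^-4 × 0.0821 × 295 / 1.39 = 0.009723 L
= 9.72 cm³

9.72 cm³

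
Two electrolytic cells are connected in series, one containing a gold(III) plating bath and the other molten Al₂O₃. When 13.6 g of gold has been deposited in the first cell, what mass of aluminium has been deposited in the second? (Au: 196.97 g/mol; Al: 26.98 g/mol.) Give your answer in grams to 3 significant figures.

1.86 g

n(Au) = 13.6 / 196.97 = 0.06905 mol
Au³⁺ + 3e⁻ → Au, so n(e⁻) = 3 × 0.06905 = 0.2072 mol
In series, the same 0.2072 mol of electrons flows through the second cell.
Al³⁺ + 3e⁻ → Al, so n(Al) = 0.2072 / 3 = 0.06907 mol
m(Al) = 0.06907 × 26.98 = 1.86 g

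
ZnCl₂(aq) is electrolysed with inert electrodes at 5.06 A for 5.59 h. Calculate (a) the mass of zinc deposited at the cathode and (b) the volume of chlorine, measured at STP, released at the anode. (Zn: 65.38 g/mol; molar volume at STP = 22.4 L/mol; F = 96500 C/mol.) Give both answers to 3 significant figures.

34.5 g Zn; 11.8 L Cl₂

Q = 5.06 × 20124 = 1.018×10^5 C; n(e⁻) = 1.018×10^5 / 96500 = 1.055 mol
Cathode: Zn²⁺ + 2e⁻ → Zn → n(Zn) = 1.055/2 = 0.5275 mol → 34.5 g
Anode: 2Cl⁻ → Cl₂ + 2e⁻ → n(Cl₂) = 1.055/2 = 0.5275 mol → 11.8 L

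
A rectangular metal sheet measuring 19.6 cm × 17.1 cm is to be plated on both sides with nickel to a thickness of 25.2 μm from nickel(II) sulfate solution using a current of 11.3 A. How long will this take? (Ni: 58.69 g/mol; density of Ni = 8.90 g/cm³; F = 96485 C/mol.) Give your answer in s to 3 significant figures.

4370 s

Plated area = 2 × 19.6 × 17.1 = 670.3 cm²
Volume = 670.3 × 25.2×10⁻⁴ cm = 1.689 cm³
m(Ni) = 1.689 × 8.90 = 15.03 g
n(Ni) = 15.03 / 58.69 = 0.2561 mol; n(e⁻) = 2 × 0.2561 = 0.5122 mol
Q = 0.5122 × 96485 = 49420 C
t = 49420 / 11.3 = 4373 s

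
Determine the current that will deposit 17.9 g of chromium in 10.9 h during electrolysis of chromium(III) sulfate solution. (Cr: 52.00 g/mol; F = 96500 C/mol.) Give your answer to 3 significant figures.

n(Cr) = 17.9 / 52.00 = 0.3442 mol
Cr³⁺ + 3e⁻ → Cr, so n(e⁻) = 3 × 0.3442 = 1.033 mol
Q = 1.033 × 96500 = 99680 C
I = Q / t = 99680 / 39240 s = 2.54 A

2.54 A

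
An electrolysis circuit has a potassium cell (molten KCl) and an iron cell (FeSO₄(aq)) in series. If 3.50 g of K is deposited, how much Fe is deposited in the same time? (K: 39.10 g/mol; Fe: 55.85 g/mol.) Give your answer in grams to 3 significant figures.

2.50 g

n(K) = 3.50 / 39.10 = 0.08951 mol
K⁺ + e⁻ → K, so n(e⁻) = 0.08951 mol
In series, the same 0.08951 mol of electrons flows through the second cell.
Fe²⁺ + 2e⁻ → Fe, so n(Fe) = 0.08951 / 2 = 0.04476 mol
m(Fe) = 0.04476 × 55.85 = 2.50 g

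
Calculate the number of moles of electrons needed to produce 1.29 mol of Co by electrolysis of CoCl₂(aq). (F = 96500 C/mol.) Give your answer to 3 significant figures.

Co²⁺ + 2e⁻ → Co, so n(e⁻) = 2 × 1.29 = 2.580 mol

2.58 mol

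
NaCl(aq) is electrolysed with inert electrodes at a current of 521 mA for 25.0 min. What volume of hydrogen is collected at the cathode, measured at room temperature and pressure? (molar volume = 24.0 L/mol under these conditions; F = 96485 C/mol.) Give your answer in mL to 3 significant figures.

Q = It = 0.521 × 1500 = 781.5 C
n(e⁻) = Q/F = 781.5/96485 = 0.008100 mol
2H⁺ + 2e⁻ → H₂, so n(H₂) = 0.008100 / 2 = 0.004050 mol
V = 0.004050 × 24.0 = 0.09720 L
= 97.2 mL

97.2 mL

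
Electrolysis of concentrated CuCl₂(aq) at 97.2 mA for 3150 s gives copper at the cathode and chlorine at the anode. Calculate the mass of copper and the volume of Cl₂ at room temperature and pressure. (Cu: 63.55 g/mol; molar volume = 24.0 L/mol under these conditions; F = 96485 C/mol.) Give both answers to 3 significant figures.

0.101 g Cu; 0.0381 L Cl₂

Q = 0.0972 × 3150 = 306.2 C; n(e⁻) = 306.2 / 96485 = 0.003174 mol
Cathode: Cu²⁺ + 2e⁻ → Cu → n(Cu) = 0.003174/2 = 0.001587 mol → 0.101 g
Anode: 2Cl⁻ → Cl₂ + 2e⁻ → n(Cl₂) = 0.003174/2 = 0.001587 mol → 0.0381 L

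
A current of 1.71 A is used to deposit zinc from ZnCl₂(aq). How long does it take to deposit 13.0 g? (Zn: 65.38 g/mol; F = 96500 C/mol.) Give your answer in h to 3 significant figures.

6.23 h

n(Zn) = 13.0 / 65.38 = 0.1988 mol
Zn²⁺ + 2e⁻ → Zn, so n(e⁻) = 2 × 0.1988 = 0.3976 mol
Q = 0.3976 × 96500 = 38370 C
t = Q / I = 38370 / 1.71 = 22440 s = 6.23 h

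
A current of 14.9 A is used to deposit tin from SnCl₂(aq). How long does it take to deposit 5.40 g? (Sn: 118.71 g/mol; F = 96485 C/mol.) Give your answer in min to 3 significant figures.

n(Sn) = 5.40 / 118.71 = 0.04549 mol
Sn²⁺ + 2e⁻ → Sn, so n(e⁻) = 2 × 0.04549 = 0.09098 mol
Q = 0.09098 × 96485 = 8778 C
t = Q / I = 8778 / 14.9 = 589.1 s = 9.82 min

9.82 min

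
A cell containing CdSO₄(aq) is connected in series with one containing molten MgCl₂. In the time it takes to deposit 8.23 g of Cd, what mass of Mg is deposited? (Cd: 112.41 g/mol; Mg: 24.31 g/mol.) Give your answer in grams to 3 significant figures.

n(Cd) = 8.23 / 112.41 = 0.07321 mol
Cd²⁺ + 2e⁻ → Cd, so n(e⁻) = 2 × 0.07321 = 0.1464 mol
Same current for the same time ⇒ same n(e⁻) = 0.1464 mol in both cells.
Mg²⁺ + 2e⁻ → Mg, so n(Mg) = 0.1464 / 2 = 0.07320 mol
m(Mg) = 0.07320 × 24.31 = 1.78 g

1.78 g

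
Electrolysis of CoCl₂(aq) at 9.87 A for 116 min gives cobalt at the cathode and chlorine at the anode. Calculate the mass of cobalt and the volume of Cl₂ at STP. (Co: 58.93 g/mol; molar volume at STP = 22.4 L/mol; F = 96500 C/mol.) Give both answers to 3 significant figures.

Q = 9.87 × 6960 = 68700 C; n(e⁻) = 68700 / 96500 = 0.7119 mol
Cathode: Co²⁺ + 2e⁻ → Co → n(Co) = 0.7119/2 = 0.3560 mol → 21.0 g
Anode: 2Cl⁻ → Cl₂ + 2e⁻ → n(Cl₂) = 0.7119/2 = 0.3560 mol → 7.97 L

21.0 g Co; 7.97 L Cl₂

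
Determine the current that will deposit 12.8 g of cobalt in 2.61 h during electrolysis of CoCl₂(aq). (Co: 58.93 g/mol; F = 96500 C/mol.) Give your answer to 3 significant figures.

4.46 A

n(Co) = 12.8 / 58.93 = 0.2172 mol
Co²⁺ + 2e⁻ → Co, so n(e⁻) = 2 × 0.2172 = 0.4344 mol
Q = 0.4344 × 96500 = 41920 C
I = Q / t = 41920 / 9396 s = 4.46 A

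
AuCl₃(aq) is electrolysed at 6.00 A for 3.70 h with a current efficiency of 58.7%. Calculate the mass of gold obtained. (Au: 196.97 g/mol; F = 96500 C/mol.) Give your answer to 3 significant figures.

Q = 6.00 × 13320 = 79920 C
n(e⁻) = 79920 / 96500 = 0.8282 mol
Au³⁺ + 3e⁻ → Au, so theoretical m(Au) = 0.2761 × 196.97 = 54.38 g
Actual mass = 58.7% × 54.38 = 31.9 g

31.9 g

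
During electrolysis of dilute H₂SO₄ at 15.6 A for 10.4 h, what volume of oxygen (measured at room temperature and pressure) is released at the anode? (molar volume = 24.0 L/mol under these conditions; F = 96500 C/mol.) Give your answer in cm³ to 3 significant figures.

36300 cm³

Q = 15.6 A × 37440 s = 5.841×10^5 C
n(e⁻) = 5.841×10^5 / 96500 = 6.053 mol
2H₂O → O₂ + 4H⁺ + 4e⁻, so n(O₂) = 6.053 / 4 = 1.513 mol
V = 1.513 × 24.0 = 36.31 L
= 36300 cm³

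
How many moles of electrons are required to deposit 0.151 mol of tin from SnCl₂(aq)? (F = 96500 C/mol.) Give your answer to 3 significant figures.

0.302 mol

Sn²⁺ + 2e⁻ → Sn, so n(e⁻) = 2 × 0.151 = 0.3020 mol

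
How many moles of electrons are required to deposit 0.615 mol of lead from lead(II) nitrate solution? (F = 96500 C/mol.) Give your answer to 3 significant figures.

1.23 mol

Pb²⁺ + 2e⁻ → Pb, so n(e⁻) = 2 × 0.615 = 1.230 mol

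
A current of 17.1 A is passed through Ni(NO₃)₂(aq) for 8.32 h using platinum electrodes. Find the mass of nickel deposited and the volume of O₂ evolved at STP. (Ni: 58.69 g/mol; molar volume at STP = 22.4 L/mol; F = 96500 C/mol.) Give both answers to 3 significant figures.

Q = 17.1 × 29952 = 5.122×10^5 C; n(e⁻) = 5.122×10^5 / 96500 = 5.308 mol
Cathode: Ni²⁺ + 2e⁻ → Ni → n(Ni) = 5.308/2 = 2.654 mol → 156 g
Anode: 2H₂O → O₂ + 4H⁺ + 4e⁻ → n(O₂) = 5.308/4 = 1.327 mol → 29.7 L

156 g Ni; 29.7 L O₂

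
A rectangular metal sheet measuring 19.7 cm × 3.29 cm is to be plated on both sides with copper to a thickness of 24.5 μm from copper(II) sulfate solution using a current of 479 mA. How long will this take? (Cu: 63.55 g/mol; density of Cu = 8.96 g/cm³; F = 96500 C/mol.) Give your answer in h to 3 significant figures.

5.01 h

Plated area = 2 × 19.7 × 3.29 = 129.6 cm²
Volume = 129.6 × 24.5×10⁻⁴ cm = 0.3175 cm³
m(Cu) = 0.3175 × 8.96 = 2.845 g
n(Cu) = 2.845 / 63.55 = 0.04477 mol; n(e⁻) = 2 × 0.04477 = 0.08954 mol
Q = 0.08954 × 96500 = 8641 C
t = 8641 / 0.479 = 18040 s = 5.01 h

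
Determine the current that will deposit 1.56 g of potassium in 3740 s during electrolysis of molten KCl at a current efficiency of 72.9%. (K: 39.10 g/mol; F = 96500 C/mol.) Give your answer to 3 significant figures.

n(K) = 1.56 / 39.10 = 0.03990 mol
K⁺ + e⁻ → K, so n(e⁻) = 0.03990 mol
Q = 0.03990 × 96500 / 0.729 = 5282 C
I = Q / t = 5282 / 3740 s = 1.41 A

1.41 A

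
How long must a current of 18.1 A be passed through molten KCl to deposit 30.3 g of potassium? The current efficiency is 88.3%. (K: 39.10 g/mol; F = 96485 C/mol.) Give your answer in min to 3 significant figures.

n(K) = 30.3 / 39.10 = 0.7749 mol
K⁺ + e⁻ → K, so n(e⁻) = 0.7749 mol
Q = 0.7749 × 96485 / 0.883 = 84670 C
t = Q / I = 84670 / 18.1 = 4678 s = 78.0 min

78.0 min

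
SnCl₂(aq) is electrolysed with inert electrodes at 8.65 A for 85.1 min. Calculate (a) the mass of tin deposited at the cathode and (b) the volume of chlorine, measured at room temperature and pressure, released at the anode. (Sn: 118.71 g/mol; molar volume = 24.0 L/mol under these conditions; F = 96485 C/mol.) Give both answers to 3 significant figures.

27.2 g Sn; 5.49 L Cl₂

Q = 8.65 × 5106 = 44170 C; n(e⁻) = 44170 / 96485 = 0.4578 mol
Cathode: Sn²⁺ + 2e⁻ → Sn → n(Sn) = 0.4578/2 = 0.2289 mol → 27.2 g
Anode: 2Cl⁻ → Cl₂ + 2e⁻ → n(Cl₂) = 0.4578/2 = 0.2289 mol → 5.49 L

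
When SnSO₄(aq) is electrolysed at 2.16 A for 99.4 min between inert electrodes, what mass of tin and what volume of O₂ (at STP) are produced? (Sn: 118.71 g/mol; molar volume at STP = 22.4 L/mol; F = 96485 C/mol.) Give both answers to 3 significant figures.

7.92 g Sn; 0.748 L O₂

Q = 2.16 × 5964 = 12880 C; n(e⁻) = 12880 / 96485 = 0.1335 mol
Cathode: Sn²⁺ + 2e⁻ → Sn → n(Sn) = 0.1335/2 = 0.06675 mol → 7.92 g
Anode: 2H₂O → O₂ + 4H⁺ + 4e⁻ → n(O₂) = 0.1335/4 = 0.03338 mol → 0.748 L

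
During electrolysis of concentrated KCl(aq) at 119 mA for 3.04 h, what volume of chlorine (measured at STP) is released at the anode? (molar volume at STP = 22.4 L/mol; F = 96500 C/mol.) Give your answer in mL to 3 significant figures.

Q = 0.119 A × 10944 s = 1302 C
n(e⁻) = 1302 / 96500 = 0.01349 mol
2Cl⁻ → Cl₂ + 2e⁻, so n(Cl₂) = 0.01349 / 2 = 0.006745 mol
V = 0.006745 × 22.4 = 0.1511 L
= 151 mL

151 mL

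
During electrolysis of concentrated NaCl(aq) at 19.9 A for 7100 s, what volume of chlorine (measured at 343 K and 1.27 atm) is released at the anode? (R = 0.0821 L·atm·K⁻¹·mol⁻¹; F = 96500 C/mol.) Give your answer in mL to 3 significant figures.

16200 mL

Charge passed = 19.9 × 7100 = 1.413×10^5 C
Moles of electrons = 1.413×10^5 / 96500 = 1.464 mol
2Cl⁻ → Cl₂ + 2e⁻, so n(Cl₂) = 1.464 / 2 = 0.7320 mol
V = nRT/P = 0.7320 × 0.0821 × 343 / 1.27 = 16.23 L
= 16200 mL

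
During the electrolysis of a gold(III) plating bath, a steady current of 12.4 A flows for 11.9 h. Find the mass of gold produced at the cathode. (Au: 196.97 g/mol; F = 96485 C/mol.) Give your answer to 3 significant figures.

361 g

Q = 12.4 A × 42840 s = 5.312×10^5 C
n(e⁻) = Q/F = 5.312×10^5/96485 = 5.506 mol
Au³⁺ + 3e⁻ → Au, so n(Au) = 5.506 / 3 = 1.835 mol
m = 1.835 × 196.97 = 361 g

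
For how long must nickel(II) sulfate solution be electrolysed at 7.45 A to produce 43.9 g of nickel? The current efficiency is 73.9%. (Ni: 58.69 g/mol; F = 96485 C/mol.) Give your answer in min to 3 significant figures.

n(Ni) = 43.9 / 58.69 = 0.7480 mol
Ni²⁺ + 2e⁻ → Ni, so n(e⁻) = 2 × 0.7480 = 1.496 mol
Q = 1.496 × 96485 / 0.739 = 1.953×10^5 C
t = Q / I = 1.953×10^5 / 7.45 = 26210 s = 437 min

437 min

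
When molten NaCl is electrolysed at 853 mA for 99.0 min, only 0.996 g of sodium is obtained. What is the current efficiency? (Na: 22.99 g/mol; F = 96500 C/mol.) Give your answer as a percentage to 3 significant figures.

Q = 0.853 × 5940 = 5067 C
n(e⁻) = 5067 / 96500 = 0.05251 mol
Na⁺ + e⁻ → Na, so theoretical n(Na) = 0.05251 mol → 1.207 g
Efficiency = 0.996 / 1.207 = 0.8252 = 82.5%

82.5%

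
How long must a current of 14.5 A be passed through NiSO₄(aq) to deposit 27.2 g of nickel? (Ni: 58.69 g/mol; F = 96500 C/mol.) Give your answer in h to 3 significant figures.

1.71 h

n(Ni) = 27.2 / 58.69 = 0.4635 mol
Ni²⁺ + 2e⁻ → Ni, so n(e⁻) = 2 × 0.4635 = 0.9270 mol
Q = 0.9270 × 96500 = 89460 C
t = Q / I = 89460 / 14.5 = 6170 s = 1.71 h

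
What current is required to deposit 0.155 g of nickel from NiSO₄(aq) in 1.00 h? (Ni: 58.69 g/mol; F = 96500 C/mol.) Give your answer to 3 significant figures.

n(Ni) = 0.155 / 58.69 = 0.002641 mol
Ni²⁺ + 2e⁻ → Ni, so n(e⁻) = 2 × 0.002641 = 0.005282 mol
Q = 0.005282 × 96500 = 509.7 C
I = Q / t = 509.7 / 3600 s = 0.142 A

0.142 A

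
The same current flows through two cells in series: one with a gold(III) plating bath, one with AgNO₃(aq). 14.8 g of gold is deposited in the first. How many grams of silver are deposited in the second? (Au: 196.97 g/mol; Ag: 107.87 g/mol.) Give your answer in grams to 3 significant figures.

n(Au) = 14.8 / 196.97 = 0.07514 mol
Au³⁺ + 3e⁻ → Au, so n(e⁻) = 3 × 0.07514 = 0.2254 mol
The cells are in series, so the same charge (and hence the same n(e⁻) = 0.2254 mol) passes through both.
Ag⁺ + e⁻ → Ag, so n(Ag) = 0.2254 mol
m(Ag) = 0.2254 × 107.87 = 24.3 g

24.3 g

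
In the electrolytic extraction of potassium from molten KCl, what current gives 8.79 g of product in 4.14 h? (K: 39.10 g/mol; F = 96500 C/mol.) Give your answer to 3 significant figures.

n(K) = 8.79 / 39.10 = 0.2248 mol
K⁺ + e⁻ → K, so n(e⁻) = 0.2248 mol
Q = 0.2248 × 96500 = 21690 C
I = Q / t = 21690 / 14904 s = 1.46 A

1.46 A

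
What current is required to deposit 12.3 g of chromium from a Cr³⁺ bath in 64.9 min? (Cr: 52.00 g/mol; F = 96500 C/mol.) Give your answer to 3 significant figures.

17.6 A

n(Cr) = 12.3 / 52.00 = 0.2365 mol
Cr³⁺ + 3e⁻ → Cr, so n(e⁻) = 3 × 0.2365 = 0.7095 mol
Q = 0.7095 × 96500 = 68470 C
I = Q / t = 68470 / 3894 s = 17.6 A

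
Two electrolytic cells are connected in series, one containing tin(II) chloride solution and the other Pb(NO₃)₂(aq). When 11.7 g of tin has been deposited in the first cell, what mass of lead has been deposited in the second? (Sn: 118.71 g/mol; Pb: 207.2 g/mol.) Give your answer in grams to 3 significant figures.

n(Sn) = 11.7 / 118.71 = 0.09856 mol
Sn²⁺ + 2e⁻ → Sn, so n(e⁻) = 2 × 0.09856 = 0.1971 mol
The cells are in series, so the same charge (and hence the same n(e⁻) = 0.1971 mol) passes through both.
Pb²⁺ + 2e⁻ → Pb, so n(Pb) = 0.1971 / 2 = 0.09855 mol
m(Pb) = 0.09855 × 207.2 = 20.4 g

20.4 g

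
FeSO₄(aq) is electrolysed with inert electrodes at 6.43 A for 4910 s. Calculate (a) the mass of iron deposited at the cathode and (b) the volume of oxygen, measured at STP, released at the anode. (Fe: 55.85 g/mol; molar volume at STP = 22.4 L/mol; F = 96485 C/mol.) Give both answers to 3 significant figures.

Q = 6.43 × 4910 = 31570 C; n(e⁻) = 31570 / 96485 = 0.3272 mol
Cathode: Fe²⁺ + 2e⁻ → Fe → n(Fe) = 0.3272/2 = 0.1636 mol → 9.14 g
Anode: 2H₂O → O₂ + 4H⁺ + 4e⁻ → n(O₂) = 0.3272/4 = 0.08180 mol → 1.83 L

9.14 g Fe; 1.83 L O₂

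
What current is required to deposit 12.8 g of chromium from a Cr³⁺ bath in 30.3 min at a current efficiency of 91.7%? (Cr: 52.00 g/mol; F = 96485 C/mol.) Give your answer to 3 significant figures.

42.7 A

n(Cr) = 12.8 / 52.00 = 0.2462 mol
Cr³⁺ + 3e⁻ → Cr, so n(e⁻) = 3 × 0.2462 = 0.7386 mol
Q = 0.7386 × 96485 / 0.917 = 77710 C
I = Q / t = 77710 / 1818 s = 42.7 A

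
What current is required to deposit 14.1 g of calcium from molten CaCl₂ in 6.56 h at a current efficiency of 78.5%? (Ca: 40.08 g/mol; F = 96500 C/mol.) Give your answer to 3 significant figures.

3.66 A

n(Ca) = 14.1 / 40.08 = 0.3518 mol
Ca²⁺ + 2e⁻ → Ca, so n(e⁻) = 2 × 0.3518 = 0.7036 mol
Q = 0.7036 × 96500 / 0.785 = 86490 C
I = Q / t = 86490 / 23616 s = 3.66 A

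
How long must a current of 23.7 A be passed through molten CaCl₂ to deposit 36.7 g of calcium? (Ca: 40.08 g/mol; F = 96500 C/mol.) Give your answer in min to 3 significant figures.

n(Ca) = 36.7 / 40.08 = 0.9157 mol
Ca²⁺ + 2e⁻ → Ca, so n(e⁻) = 2 × 0.9157 = 1.831 mol
Q = 1.831 × 96500 = 1.767×10^5 C
t = Q / I = 1.767×10^5 / 23.7 = 7456 s = 124 min

124 min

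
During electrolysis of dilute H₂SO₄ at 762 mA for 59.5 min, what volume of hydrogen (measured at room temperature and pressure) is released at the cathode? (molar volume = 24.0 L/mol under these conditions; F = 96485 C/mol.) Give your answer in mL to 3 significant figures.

Q = 0.762 A × 3570 s = 2720 C
n(e⁻) = Q/F = 2720/96485 = 0.02819 mol
2H⁺ + 2e⁻ → H₂, so n(H₂) = 0.02819 / 2 = 0.01410 mol
V = 0.01410 × 24.0 = 0.3384 L
= 338 mL

338 mL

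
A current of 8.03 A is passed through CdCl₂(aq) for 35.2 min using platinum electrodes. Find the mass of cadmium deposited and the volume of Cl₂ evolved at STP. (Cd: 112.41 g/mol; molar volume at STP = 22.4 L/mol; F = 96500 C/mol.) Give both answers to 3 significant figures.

9.88 g Cd; 1.97 L Cl₂

Q = 8.03 × 2112 = 16960 C; n(e⁻) = 16960 / 96500 = 0.1758 mol
Cathode: Cd²⁺ + 2e⁻ → Cd → n(Cd) = 0.1758/2 = 0.08790 mol → 9.88 g
Anode: 2Cl⁻ → Cl₂ + 2e⁻ → n(Cl₂) = 0.1758/2 = 0.08790 mol → 1.97 L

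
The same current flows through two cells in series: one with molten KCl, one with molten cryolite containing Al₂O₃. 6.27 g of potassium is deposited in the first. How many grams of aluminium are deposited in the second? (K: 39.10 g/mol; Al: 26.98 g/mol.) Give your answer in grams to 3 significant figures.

1.44 g

n(K) = 6.27 / 39.10 = 0.1604 mol
K⁺ + e⁻ → K, so n(e⁻) = 0.1604 mol
The cells are in series, so the same charge (and hence the same n(e⁻) = 0.1604 mol) passes through both.
Al³⁺ + 3e⁻ → Al, so n(Al) = 0.1604 / 3 = 0.05347 mol
m(Al) = 0.05347 × 26.98 = 1.44 g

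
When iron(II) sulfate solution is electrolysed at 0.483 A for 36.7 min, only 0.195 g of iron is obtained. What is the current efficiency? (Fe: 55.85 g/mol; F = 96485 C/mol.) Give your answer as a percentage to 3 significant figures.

63.3%

Q = 0.483 × 2202 = 1064 C
n(e⁻) = 1064 / 96485 = 0.01103 mol
Fe²⁺ + 2e⁻ → Fe, so theoretical n(Fe) = 0.005515 mol → 0.3080 g
Efficiency = 0.195 / 0.3080 = 0.6331 = 63.3%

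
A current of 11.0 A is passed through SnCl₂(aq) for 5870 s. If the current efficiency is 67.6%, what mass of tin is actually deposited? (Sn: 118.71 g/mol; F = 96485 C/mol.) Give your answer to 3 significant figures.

Q = 11.0 × 5870 = 64570 C
n(e⁻) = 64570 / 96485 = 0.6692 mol
Sn²⁺ + 2e⁻ → Sn, so theoretical m(Sn) = 0.3346 × 118.71 = 39.72 g
Actual mass = 67.6% × 39.72 = 26.9 g

26.9 g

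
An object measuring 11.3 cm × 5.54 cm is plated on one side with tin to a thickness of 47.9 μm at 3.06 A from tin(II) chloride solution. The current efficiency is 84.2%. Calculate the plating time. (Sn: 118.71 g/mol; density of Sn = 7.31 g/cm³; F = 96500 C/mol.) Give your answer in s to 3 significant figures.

Plated area = 11.3 × 5.54 = 62.60 cm²
Volume = 62.60 × 47.9×10⁻⁴ cm = 0.2999 cm³
m(Sn) = 0.2999 × 7.31 = 2.192 g
n(Sn) = 2.192 / 118.71 = 0.01847 mol; n(e⁻) = 2 × 0.01847 = 0.03694 mol
Q = 0.03694 × 96500 / 0.842 = 4234 C
t = 4234 / 3.06 = 1384 s

1380 s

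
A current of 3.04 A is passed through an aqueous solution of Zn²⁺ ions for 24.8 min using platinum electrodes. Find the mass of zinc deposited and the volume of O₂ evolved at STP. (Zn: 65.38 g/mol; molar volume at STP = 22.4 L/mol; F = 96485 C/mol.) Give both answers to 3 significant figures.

1.53 g Zn; 0.263 L O₂

Q = 3.04 × 1488 = 4524 C; n(e⁻) = 4524 / 96485 = 0.04689 mol
Cathode: Zn²⁺ + 2e⁻ → Zn → n(Zn) = 0.04689/2 = 0.02345 mol → 1.53 g
Anode: 2H₂O → O₂ + 4H⁺ + 4e⁻ → n(O₂) = 0.04689/4 = 0.01172 mol → 0.263 L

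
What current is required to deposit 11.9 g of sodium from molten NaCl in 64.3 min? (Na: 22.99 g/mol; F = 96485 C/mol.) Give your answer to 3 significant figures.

n(Na) = 11.9 / 22.99 = 0.5176 mol
Na⁺ + e⁻ → Na, so n(e⁻) = 0.5176 mol
Q = 0.5176 × 96485 = 49940 C
I = Q / t = 49940 / 3858 s = 12.9 A

12.9 A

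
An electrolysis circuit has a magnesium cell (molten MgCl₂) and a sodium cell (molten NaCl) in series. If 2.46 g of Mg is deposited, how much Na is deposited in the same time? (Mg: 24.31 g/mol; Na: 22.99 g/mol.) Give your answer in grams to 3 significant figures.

4.65 g

n(Mg) = 2.46 / 24.31 = 0.1012 mol
Mg²⁺ + 2e⁻ → Mg, so n(e⁻) = 2 × 0.1012 = 0.2024 mol
Same current for the same time ⇒ same n(e⁻) = 0.2024 mol in both cells.
Na⁺ + e⁻ → Na, so n(Na) = 0.2024 mol
m(Na) = 0.2024 × 22.99 = 4.65 g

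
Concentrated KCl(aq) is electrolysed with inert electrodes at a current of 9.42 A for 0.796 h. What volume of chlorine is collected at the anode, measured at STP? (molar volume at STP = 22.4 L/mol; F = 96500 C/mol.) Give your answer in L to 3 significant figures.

3.13 L

Charge passed = 9.42 × 2865.6 = 26990 C
n(e⁻) = Q/F = 26990/96500 = 0.2797 mol
2Cl⁻ → Cl₂ + 2e⁻, so n(Cl₂) = 0.2797 / 2 = 0.1399 mol
V = 0.1399 × 22.4 = 3.134 L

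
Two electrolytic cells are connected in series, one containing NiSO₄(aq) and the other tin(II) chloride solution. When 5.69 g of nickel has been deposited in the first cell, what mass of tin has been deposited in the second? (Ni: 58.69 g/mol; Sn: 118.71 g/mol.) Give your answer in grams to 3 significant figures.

11.5 g

n(Ni) = 5.69 / 58.69 = 0.09695 mol
Ni²⁺ + 2e⁻ → Ni, so n(e⁻) = 2 × 0.09695 = 0.1939 mol
In series, the same 0.1939 mol of electrons flows through the second cell.
Sn²⁺ + 2e⁻ → Sn, so n(Sn) = 0.1939 / 2 = 0.09695 mol
m(Sn) = 0.09695 × 118.71 = 11.5 g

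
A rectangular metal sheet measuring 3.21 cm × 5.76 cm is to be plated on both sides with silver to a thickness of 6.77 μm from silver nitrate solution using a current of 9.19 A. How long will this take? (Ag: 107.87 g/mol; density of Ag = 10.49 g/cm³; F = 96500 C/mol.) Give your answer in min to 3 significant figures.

0.426 min

Plated area = 2 × 3.21 × 5.76 = 36.98 cm²
Volume = 36.98 × 6.77×10⁻⁴ cm = 0.02504 cm³
m(Ag) = 0.02504 × 10.49 = 0.2627 g
n(Ag) = 0.2627 / 107.87 = 0.002435 mol; n(e⁻) = 0.002435 mol
Q = 0.002435 × 96500 = 235.0 C
t = 235.0 / 9.19 = 25.57 s = 0.426 min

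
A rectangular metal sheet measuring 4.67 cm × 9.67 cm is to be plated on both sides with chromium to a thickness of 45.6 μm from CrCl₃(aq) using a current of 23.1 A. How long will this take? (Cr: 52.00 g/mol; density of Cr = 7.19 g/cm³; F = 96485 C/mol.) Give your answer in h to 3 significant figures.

Plated area = 2 × 4.67 × 9.67 = 90.32 cm²
Volume = 90.32 × 45.6×10⁻⁴ cm = 0.4119 cm³
m(Cr) = 0.4119 × 7.19 = 2.962 g
n(Cr) = 2.962 / 52.00 = 0.05696 mol; n(e⁻) = 3 × 0.05696 = 0.1709 mol
Q = 0.1709 × 96485 = 16490 C
t = 16490 / 23.1 = 713.9 s = 0.198 h

0.198 h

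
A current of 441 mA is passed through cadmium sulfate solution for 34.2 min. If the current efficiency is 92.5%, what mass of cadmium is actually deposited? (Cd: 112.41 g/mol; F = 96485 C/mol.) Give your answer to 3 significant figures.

0.488 g

Q = 0.441 × 2052 = 904.9 C
n(e⁻) = 904.9 / 96485 = 0.009379 mol
Cd²⁺ + 2e⁻ → Cd, so theoretical m(Cd) = 0.004690 × 112.41 = 0.5272 g
Actual mass = 92.5% × 0.5272 = 0.488 g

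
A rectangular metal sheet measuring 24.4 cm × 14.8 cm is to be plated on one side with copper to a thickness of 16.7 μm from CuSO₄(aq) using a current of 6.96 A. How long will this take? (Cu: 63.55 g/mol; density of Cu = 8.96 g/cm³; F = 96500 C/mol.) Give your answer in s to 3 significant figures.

Plated area = 24.4 × 14.8 = 361.1 cm²
Volume = 361.1 × 16.7×10⁻⁴ cm = 0.6030 cm³
m(Cu) = 0.6030 × 8.96 = 5.403 g
n(Cu) = 5.403 / 63.55 = 0.08502 mol; n(e⁻) = 2 × 0.08502 = 0.1700 mol
Q = 0.1700 × 96500 = 16410 C
t = 16410 / 6.96 = 2358 s

2360 s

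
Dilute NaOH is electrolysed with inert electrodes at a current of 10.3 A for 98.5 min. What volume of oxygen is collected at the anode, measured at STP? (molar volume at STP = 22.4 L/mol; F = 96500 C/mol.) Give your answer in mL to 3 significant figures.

3530 mL

Q = 10.3 A × 5910 s = 60870 C
Moles of electrons = 60870 / 96500 = 0.6308 mol
2H₂O → O₂ + 4H⁺ + 4e⁻, so n(O₂) = 0.6308 / 4 = 0.1577 mol
V = 0.1577 × 22.4 = 3.532 L
= 3530 mL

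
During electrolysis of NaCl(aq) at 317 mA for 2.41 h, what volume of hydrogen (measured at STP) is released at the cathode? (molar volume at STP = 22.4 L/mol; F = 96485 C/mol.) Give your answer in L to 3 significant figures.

0.319 L

Q = It = 0.317 × 8676 = 2750 C
Moles of electrons = 2750 / 96485 = 0.02850 mol
2H⁺ + 2e⁻ → H₂, so n(H₂) = 0.02850 / 2 = 0.01425 mol
V = 0.01425 × 22.4 = 0.3192 L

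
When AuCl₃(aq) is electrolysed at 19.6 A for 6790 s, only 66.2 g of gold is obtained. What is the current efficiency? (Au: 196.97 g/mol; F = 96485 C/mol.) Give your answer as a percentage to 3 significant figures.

73.1%

Q = 19.6 × 6790 = 1.331×10^5 C
n(e⁻) = 1.331×10^5 / 96485 = 1.379 mol
Au³⁺ + 3e⁻ → Au, so theoretical n(Au) = 0.4597 mol → 90.55 g
Efficiency = 66.2 / 90.55 = 0.7311 = 73.1%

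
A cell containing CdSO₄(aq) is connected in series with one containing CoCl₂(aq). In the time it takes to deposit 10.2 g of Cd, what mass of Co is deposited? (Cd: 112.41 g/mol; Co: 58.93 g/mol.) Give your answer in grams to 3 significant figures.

n(Cd) = 10.2 / 112.41 = 0.09074 mol
Cd²⁺ + 2e⁻ → Cd, so n(e⁻) = 2 × 0.09074 = 0.1815 mol
Since the cells are in series, n(e⁻) in the Co cell is also 0.1815 mol.
Co²⁺ + 2e⁻ → Co, so n(Co) = 0.1815 / 2 = 0.09075 mol
m(Co) = 0.09075 × 58.93 = 5.35 g

5.35 g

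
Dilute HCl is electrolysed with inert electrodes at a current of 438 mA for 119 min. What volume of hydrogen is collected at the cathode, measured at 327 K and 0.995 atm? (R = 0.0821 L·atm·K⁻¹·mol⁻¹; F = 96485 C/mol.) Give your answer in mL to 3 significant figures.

437 mL

Q = It = 0.438 × 7140 = 3127 C
Moles of electrons = 3127 / 96485 = 0.03241 mol
2H⁺ + 2e⁻ → H₂, so n(H₂) = 0.03241 / 2 = 0.01621 mol
V = nRT/P = 0.01621 × 0.0821 × 327 / 0.995 = 0.4374 L
= 437 mL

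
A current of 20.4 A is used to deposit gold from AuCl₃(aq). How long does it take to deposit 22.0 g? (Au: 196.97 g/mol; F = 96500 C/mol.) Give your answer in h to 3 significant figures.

n(Au) = 22.0 / 196.97 = 0.1117 mol
Au³⁺ + 3e⁻ → Au, so n(e⁻) = 3 × 0.1117 = 0.3351 mol
Q = 0.3351 × 96500 = 32340 C
t = Q / I = 32340 / 20.4 = 1585 s = 0.440 h

0.440 h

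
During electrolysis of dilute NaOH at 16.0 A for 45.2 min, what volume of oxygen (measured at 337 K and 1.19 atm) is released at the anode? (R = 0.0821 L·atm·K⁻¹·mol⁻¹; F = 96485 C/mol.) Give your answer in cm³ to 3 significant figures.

Q = It = 16.0 × 2712 = 43390 C
Moles of electrons = 43390 / 96485 = 0.4497 mol
2H₂O → O₂ + 4H⁺ + 4e⁻, so n(O₂) = 0.4497 / 4 = 0.1124 mol
V = nRT/P = 0.1124 × 0.0821 × 337 / 1.19 = 2.613 L
= 2610 cm³

2610 cm³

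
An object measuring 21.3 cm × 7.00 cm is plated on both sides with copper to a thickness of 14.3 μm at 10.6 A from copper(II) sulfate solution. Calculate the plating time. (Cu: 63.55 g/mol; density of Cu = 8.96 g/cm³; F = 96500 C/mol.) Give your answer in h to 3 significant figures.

0.304 h

Plated area = 2 × 21.3 × 7.00 = 298.2 cm²
Volume = 298.2 × 14.3×10⁻⁴ cm = 0.4264 cm³
m(Cu) = 0.4264 × 8.96 = 3.821 g
n(Cu) = 3.821 / 63.55 = 0.06013 mol; n(e⁻) = 2 × 0.06013 = 0.1203 mol
Q = 0.1203 × 96500 = 11610 C
t = 11610 / 10.6 = 1095 s = 0.304 h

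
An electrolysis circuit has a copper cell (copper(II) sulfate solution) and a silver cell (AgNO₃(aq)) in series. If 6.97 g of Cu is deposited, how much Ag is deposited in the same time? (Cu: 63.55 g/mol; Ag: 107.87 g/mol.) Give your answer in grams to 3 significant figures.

23.7 g

n(Cu) = 6.97 / 63.55 = 0.1097 mol
Cu²⁺ + 2e⁻ → Cu, so n(e⁻) = 2 × 0.1097 = 0.2194 mol
Since the cells are in series, n(e⁻) in the Ag cell is also 0.2194 mol.
Ag⁺ + e⁻ → Ag, so n(Ag) = 0.2194 mol
m(Ag) = 0.2194 × 107.87 = 23.7 g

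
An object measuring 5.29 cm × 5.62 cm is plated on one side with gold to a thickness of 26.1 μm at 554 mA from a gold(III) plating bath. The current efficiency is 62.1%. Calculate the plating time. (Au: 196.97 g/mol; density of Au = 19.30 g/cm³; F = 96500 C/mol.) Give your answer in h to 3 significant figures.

1.78 h

Plated area = 5.29 × 5.62 = 29.73 cm²
Volume = 29.73 × 26.1×10⁻⁴ cm = 0.07760 cm³
m(Au) = 0.07760 × 19.30 = 1.498 g
n(Au) = 1.498 / 196.97 = 0.007605 mol; n(e⁻) = 3 × 0.007605 = 0.02282 mol
Q = 0.02282 × 96500 / 0.621 = 3546 C
t = 3546 / 0.554 = 6401 s = 1.78 h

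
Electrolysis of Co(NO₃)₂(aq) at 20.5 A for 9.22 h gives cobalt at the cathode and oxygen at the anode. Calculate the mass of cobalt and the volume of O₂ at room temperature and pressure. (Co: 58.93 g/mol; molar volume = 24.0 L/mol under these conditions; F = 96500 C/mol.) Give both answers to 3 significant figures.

208 g Co; 42.3 L O₂

Q = 20.5 × 33192 = 6.804×10^5 C; n(e⁻) = 6.804×10^5 / 96500 = 7.051 mol
Cathode: Co²⁺ + 2e⁻ → Co → n(Co) = 7.051/2 = 3.526 mol → 208 g
Anode: 2H₂O → O₂ + 4H⁺ + 4e⁻ → n(O₂) = 7.051/4 = 1.763 mol → 42.3 L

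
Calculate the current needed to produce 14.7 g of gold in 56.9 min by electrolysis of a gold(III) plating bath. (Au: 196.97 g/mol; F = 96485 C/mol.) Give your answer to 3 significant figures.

6.33 A

n(Au) = 14.7 / 196.97 = 0.07463 mol
Au³⁺ + 3e⁻ → Au, so n(e⁻) = 3 × 0.07463 = 0.2239 mol
Q = 0.2239 × 96485 = 21600 C
I = Q / t = 21600 / 3414 s = 6.33 A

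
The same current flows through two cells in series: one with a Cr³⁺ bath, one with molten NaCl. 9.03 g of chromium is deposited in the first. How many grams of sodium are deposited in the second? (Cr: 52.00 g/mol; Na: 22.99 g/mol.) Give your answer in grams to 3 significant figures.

n(Cr) = 9.03 / 52.00 = 0.1737 mol
Cr³⁺ + 3e⁻ → Cr, so n(e⁻) = 3 × 0.1737 = 0.5211 mol
In series, the same 0.5211 mol of electrons flows through the second cell.
Na⁺ + e⁻ → Na, so n(Na) = 0.5211 mol
m(Na) = 0.5211 × 22.99 = 12.0 g

12.0 g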